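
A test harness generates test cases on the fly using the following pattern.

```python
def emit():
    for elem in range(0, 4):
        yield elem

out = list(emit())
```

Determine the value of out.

Step 1: The generator yields each value from range(0, 4).
Step 2: list() consumes all yields: [0, 1, 2, 3].
Therefore out = [0, 1, 2, 3].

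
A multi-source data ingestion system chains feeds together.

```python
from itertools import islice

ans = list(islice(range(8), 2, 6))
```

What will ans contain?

Step 1: islice(range(8), 2, 6) takes elements at indices [2, 6).
Step 2: Elements: [2, 3, 4, 5].
Therefore ans = [2, 3, 4, 5].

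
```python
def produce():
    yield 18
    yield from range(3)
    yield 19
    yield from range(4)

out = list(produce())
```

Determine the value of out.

Step 1: Trace yields in order:
  yield 18
  yield 0
  yield 1
  yield 2
  yield 19
  yield 0
  yield 1
  yield 2
  yield 3
Therefore out = [18, 0, 1, 2, 19, 0, 1, 2, 3].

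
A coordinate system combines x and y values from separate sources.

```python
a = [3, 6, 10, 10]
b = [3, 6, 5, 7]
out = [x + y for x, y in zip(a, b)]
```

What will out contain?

Step 1: Add corresponding elements:
  3 + 3 = 6
  6 + 6 = 12
  10 + 5 = 15
  10 + 7 = 17
Therefore out = [6, 12, 15, 17].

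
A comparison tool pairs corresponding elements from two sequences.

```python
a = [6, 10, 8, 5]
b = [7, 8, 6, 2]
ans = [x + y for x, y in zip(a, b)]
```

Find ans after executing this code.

Step 1: Add corresponding elements:
  6 + 7 = 13
  10 + 8 = 18
  8 + 6 = 14
  5 + 2 = 7
Therefore ans = [13, 18, 14, 7].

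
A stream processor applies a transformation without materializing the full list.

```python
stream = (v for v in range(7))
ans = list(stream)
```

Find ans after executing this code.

Step 1: Generator expression iterates range(7): [0, 1, 2, 3, 4, 5, 6].
Step 2: list() collects all values.
Therefore ans = [0, 1, 2, 3, 4, 5, 6].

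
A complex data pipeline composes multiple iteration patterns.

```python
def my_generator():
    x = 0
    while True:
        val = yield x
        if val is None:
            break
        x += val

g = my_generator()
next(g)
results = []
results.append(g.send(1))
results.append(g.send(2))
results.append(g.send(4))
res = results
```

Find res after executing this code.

Step 1: next(g) -> yield 0.
Step 2: send(1) -> x = 1, yield 1.
Step 3: send(2) -> x = 3, yield 3.
Step 4: send(4) -> x = 7, yield 7.
Therefore res = [1, 3, 7].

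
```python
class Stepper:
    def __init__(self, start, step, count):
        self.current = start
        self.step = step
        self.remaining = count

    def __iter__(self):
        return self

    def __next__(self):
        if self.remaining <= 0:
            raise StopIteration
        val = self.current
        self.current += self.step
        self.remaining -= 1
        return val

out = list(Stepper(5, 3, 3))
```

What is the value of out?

Step 1: Stepper starts at 5, increments by 3, for 3 steps:
  Yield 5, then current += 3
  Yield 8, then current += 3
  Yield 11, then current += 3
Therefore out = [5, 8, 11].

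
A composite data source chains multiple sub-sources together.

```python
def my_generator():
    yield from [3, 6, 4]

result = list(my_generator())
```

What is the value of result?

Step 1: yield from delegates to the iterable, yielding each element.
Step 2: Collected values: [3, 6, 4].
Therefore result = [3, 6, 4].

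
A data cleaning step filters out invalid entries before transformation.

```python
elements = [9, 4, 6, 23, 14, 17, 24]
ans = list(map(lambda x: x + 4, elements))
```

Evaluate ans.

Step 1: Apply lambda x: x + 4 to each element:
  9 -> 13
  4 -> 8
  6 -> 10
  23 -> 27
  14 -> 18
  17 -> 21
  24 -> 28
Therefore ans = [13, 8, 10, 27, 18, 21, 28].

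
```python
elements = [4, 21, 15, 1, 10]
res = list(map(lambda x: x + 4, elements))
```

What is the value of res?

Step 1: Apply lambda x: x + 4 to each element:
  4 -> 8
  21 -> 25
  15 -> 19
  1 -> 5
  10 -> 14
Therefore res = [8, 25, 19, 5, 14].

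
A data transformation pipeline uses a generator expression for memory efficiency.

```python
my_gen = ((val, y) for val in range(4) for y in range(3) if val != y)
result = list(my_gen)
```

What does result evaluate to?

Step 1: Nested generator over range(4) x range(3) where val != y:
  (0, 0): excluded (val == y)
  (0, 1): included
  (0, 2): included
  (1, 0): included
  (1, 1): excluded (val == y)
  (1, 2): included
  (2, 0): included
  (2, 1): included
  (2, 2): excluded (val == y)
  (3, 0): included
  (3, 1): included
  (3, 2): included
Therefore result = [(0, 1), (0, 2), (1, 0), (1, 2), (2, 0), (2, 1), (3, 0), (3, 1), (3, 2)].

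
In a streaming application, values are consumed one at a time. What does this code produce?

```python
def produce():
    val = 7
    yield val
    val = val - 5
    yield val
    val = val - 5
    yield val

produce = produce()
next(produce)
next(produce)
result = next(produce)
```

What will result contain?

Step 1: Trace through generator execution:
  Yield 1: val starts at 7, yield 7
  Yield 2: val = 7 - 5 = 2, yield 2
  Yield 3: val = 2 - 5 = -3, yield -3
Step 2: First next() gets 7, second next() gets the second value, third next() yields -3.
Therefore result = -3.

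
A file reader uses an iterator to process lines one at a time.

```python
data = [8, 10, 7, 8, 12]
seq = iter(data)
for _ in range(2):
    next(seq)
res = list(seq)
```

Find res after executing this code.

Step 1: Create iterator over [8, 10, 7, 8, 12].
Step 2: Advance 2 positions (consuming [8, 10]).
Step 3: list() collects remaining elements: [7, 8, 12].
Therefore res = [7, 8, 12].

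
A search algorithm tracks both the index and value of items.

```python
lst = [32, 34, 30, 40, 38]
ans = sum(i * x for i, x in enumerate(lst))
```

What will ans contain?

Step 1: Compute i * x for each (i, x) in enumerate([32, 34, 30, 40, 38]):
  i=0, x=32: 0*32 = 0
  i=1, x=34: 1*34 = 34
  i=2, x=30: 2*30 = 60
  i=3, x=40: 3*40 = 120
  i=4, x=38: 4*38 = 152
Step 2: sum = 0 + 34 + 60 + 120 + 152 = 366.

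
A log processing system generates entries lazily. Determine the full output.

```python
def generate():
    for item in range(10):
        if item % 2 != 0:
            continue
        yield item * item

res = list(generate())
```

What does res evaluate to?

Step 1: Only yield item**2 when item is divisible by 2:
  item=0: 0 % 2 == 0, yield 0**2 = 0
  item=2: 2 % 2 == 0, yield 2**2 = 4
  item=4: 4 % 2 == 0, yield 4**2 = 16
  item=6: 6 % 2 == 0, yield 6**2 = 36
  item=8: 8 % 2 == 0, yield 8**2 = 64
Therefore res = [0, 4, 16, 36, 64].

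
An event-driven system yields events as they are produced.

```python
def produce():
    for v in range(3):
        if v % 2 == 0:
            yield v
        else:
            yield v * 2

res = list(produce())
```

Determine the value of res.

Step 1: For each v in range(3), yield v if even, else v*2:
  v=0 (even): yield 0
  v=1 (odd): yield 1*2 = 2
  v=2 (even): yield 2
Therefore res = [0, 2, 2].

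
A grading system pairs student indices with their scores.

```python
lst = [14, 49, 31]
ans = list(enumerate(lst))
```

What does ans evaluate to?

Step 1: enumerate pairs each element with its index:
  (0, 14)
  (1, 49)
  (2, 31)
Therefore ans = [(0, 14), (1, 49), (2, 31)].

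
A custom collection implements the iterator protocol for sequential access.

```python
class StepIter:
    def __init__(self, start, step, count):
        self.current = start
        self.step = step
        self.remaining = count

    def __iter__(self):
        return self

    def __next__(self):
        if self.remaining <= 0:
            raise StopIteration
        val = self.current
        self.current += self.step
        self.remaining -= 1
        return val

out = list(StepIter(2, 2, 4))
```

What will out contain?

Step 1: StepIter starts at 2, increments by 2, for 4 steps:
  Yield 2, then current += 2
  Yield 4, then current += 2
  Yield 6, then current += 2
  Yield 8, then current += 2
Therefore out = [2, 4, 6, 8].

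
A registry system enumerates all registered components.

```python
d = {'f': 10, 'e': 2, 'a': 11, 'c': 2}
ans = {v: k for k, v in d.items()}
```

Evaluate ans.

Step 1: Invert dict (swap keys and values):
  'f': 10 -> 10: 'f'
  'e': 2 -> 2: 'e'
  'a': 11 -> 11: 'a'
  'c': 2 -> 2: 'c'
Therefore ans = {10: 'f', 2: 'c', 11: 'a'}.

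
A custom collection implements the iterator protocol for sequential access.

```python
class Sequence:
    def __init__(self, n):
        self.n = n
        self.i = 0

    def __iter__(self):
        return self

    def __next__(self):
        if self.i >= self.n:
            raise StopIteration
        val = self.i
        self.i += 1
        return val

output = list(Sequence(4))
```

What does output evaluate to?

Step 1: Sequence(4) creates an iterator counting 0 to 3.
Step 2: list() consumes all values: [0, 1, 2, 3].
Therefore output = [0, 1, 2, 3].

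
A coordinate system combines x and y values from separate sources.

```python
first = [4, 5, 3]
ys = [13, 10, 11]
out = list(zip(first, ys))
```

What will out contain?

Step 1: zip pairs elements at same index:
  Index 0: (4, 13)
  Index 1: (5, 10)
  Index 2: (3, 11)
Therefore out = [(4, 13), (5, 10), (3, 11)].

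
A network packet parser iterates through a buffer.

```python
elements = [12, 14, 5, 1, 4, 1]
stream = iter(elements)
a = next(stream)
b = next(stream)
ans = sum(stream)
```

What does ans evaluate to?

Step 1: Create iterator over [12, 14, 5, 1, 4, 1].
Step 2: a = next() = 12, b = next() = 14.
Step 3: sum() of remaining [5, 1, 4, 1] = 11.
Therefore ans = 11.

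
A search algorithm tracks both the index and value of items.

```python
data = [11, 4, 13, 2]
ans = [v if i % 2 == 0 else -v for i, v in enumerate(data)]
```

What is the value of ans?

Step 1: For each (i, v), keep v if i is even, negate if odd:
  i=0 (even): keep 11
  i=1 (odd): negate to -4
  i=2 (even): keep 13
  i=3 (odd): negate to -2
Therefore ans = [11, -4, 13, -2].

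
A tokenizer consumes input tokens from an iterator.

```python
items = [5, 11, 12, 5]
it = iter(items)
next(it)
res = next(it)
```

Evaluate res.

Step 1: Create iterator over [5, 11, 12, 5].
Step 2: next() consumes 5.
Step 3: next() returns 11.
Therefore res = 11.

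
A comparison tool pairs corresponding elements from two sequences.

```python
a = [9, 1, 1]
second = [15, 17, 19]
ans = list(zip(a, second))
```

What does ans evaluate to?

Step 1: zip pairs elements at same index:
  Index 0: (9, 15)
  Index 1: (1, 17)
  Index 2: (1, 19)
Therefore ans = [(9, 15), (1, 17), (1, 19)].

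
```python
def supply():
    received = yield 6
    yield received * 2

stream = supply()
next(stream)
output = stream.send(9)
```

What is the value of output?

Step 1: next(stream) advances to first yield, producing 6.
Step 2: send(9) resumes, received = 9.
Step 3: yield received * 2 = 9 * 2 = 18.
Therefore output = 18.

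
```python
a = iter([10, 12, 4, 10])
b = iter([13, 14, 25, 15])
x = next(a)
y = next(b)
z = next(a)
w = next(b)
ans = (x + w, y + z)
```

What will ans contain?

Step 1: a iterates [10, 12, 4, 10], b iterates [13, 14, 25, 15].
Step 2: x = next(a) = 10, y = next(b) = 13.
Step 3: z = next(a) = 12, w = next(b) = 14.
Step 4: ans = (10 + 14, 13 + 12) = (24, 25).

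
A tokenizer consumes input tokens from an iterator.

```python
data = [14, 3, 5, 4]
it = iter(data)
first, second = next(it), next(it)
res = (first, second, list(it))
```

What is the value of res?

Step 1: Create iterator over [14, 3, 5, 4].
Step 2: first = 14, second = 3.
Step 3: Remaining elements: [5, 4].
Therefore res = (14, 3, [5, 4]).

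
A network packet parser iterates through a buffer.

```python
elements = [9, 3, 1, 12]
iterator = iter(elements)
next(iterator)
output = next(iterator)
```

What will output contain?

Step 1: Create iterator over [9, 3, 1, 12].
Step 2: next() consumes 9.
Step 3: next() returns 3.
Therefore output = 3.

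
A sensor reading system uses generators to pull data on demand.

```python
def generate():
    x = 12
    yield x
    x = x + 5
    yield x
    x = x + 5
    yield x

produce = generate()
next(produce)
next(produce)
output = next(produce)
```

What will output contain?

Step 1: Trace through generator execution:
  Yield 1: x starts at 12, yield 12
  Yield 2: x = 12 + 5 = 17, yield 17
  Yield 3: x = 17 + 5 = 22, yield 22
Step 2: First next() gets 12, second next() gets the second value, third next() yields 22.
Therefore output = 22.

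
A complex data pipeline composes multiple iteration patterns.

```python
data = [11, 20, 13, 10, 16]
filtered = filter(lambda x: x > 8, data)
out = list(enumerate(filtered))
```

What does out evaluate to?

Step 1: Filter [11, 20, 13, 10, 16] for > 8: [11, 20, 13, 10, 16].
Step 2: enumerate re-indexes from 0: [(0, 11), (1, 20), (2, 13), (3, 10), (4, 16)].
Therefore out = [(0, 11), (1, 20), (2, 13), (3, 10), (4, 16)].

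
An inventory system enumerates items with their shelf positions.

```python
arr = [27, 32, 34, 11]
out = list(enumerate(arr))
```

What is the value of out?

Step 1: enumerate pairs each element with its index:
  (0, 27)
  (1, 32)
  (2, 34)
  (3, 11)
Therefore out = [(0, 27), (1, 32), (2, 34), (3, 11)].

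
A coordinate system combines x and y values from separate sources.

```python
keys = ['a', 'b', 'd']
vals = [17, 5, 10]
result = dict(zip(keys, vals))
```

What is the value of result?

Step 1: zip pairs keys with values:
  'a' -> 17
  'b' -> 5
  'd' -> 10
Therefore result = {'a': 17, 'b': 5, 'd': 10}.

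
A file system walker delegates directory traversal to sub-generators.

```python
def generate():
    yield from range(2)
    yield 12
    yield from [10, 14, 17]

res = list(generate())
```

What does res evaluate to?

Step 1: Trace yields in order:
  yield 0
  yield 1
  yield 12
  yield 10
  yield 14
  yield 17
Therefore res = [0, 1, 12, 10, 14, 17].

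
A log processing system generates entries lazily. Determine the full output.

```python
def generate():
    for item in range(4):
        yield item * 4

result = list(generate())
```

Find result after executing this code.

Step 1: For each item in range(4), yield item * 4:
  item=0: yield 0 * 4 = 0
  item=1: yield 1 * 4 = 4
  item=2: yield 2 * 4 = 8
  item=3: yield 3 * 4 = 12
Therefore result = [0, 4, 8, 12].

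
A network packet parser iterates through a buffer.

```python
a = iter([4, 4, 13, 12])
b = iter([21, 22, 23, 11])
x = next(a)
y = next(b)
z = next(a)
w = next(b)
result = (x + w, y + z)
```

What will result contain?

Step 1: a iterates [4, 4, 13, 12], b iterates [21, 22, 23, 11].
Step 2: x = next(a) = 4, y = next(b) = 21.
Step 3: z = next(a) = 4, w = next(b) = 22.
Step 4: result = (4 + 22, 21 + 4) = (26, 25).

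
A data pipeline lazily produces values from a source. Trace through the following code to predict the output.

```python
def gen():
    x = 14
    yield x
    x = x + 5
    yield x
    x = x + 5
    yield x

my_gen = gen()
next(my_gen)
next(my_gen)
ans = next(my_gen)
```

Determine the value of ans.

Step 1: Trace through generator execution:
  Yield 1: x starts at 14, yield 14
  Yield 2: x = 14 + 5 = 19, yield 19
  Yield 3: x = 19 + 5 = 24, yield 24
Step 2: First next() gets 14, second next() gets the second value, third next() yields 24.
Therefore ans = 24.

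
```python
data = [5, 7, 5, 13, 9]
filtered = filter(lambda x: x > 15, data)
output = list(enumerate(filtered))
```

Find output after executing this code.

Step 1: Filter [5, 7, 5, 13, 9] for > 15: [].
Step 2: enumerate re-indexes from 0: [].
Therefore output = [].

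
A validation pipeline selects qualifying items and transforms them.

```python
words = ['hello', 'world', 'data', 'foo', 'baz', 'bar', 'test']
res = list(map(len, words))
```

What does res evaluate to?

Step 1: Map len() to each word:
  'hello' -> 5
  'world' -> 5
  'data' -> 4
  'foo' -> 3
  'baz' -> 3
  'bar' -> 3
  'test' -> 4
Therefore res = [5, 5, 4, 3, 3, 3, 4].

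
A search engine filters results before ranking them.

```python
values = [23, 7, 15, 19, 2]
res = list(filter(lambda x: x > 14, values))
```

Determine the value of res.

Step 1: Filter elements > 14:
  23: kept
  7: removed
  15: kept
  19: kept
  2: removed
Therefore res = [23, 15, 19].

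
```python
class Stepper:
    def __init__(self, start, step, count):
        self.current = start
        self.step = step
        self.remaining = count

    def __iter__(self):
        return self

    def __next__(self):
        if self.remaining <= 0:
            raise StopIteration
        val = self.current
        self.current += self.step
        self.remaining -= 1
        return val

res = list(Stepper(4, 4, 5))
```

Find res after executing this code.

Step 1: Stepper starts at 4, increments by 4, for 5 steps:
  Yield 4, then current += 4
  Yield 8, then current += 4
  Yield 12, then current += 4
  Yield 16, then current += 4
  Yield 20, then current += 4
Therefore res = [4, 8, 12, 16, 20].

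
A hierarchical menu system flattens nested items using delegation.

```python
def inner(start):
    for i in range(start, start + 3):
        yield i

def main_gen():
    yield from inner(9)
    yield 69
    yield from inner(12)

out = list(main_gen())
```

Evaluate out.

Step 1: main_gen() delegates to inner(9):
  yield 9
  yield 10
  yield 11
Step 2: yield 69
Step 3: Delegates to inner(12):
  yield 12
  yield 13
  yield 14
Therefore out = [9, 10, 11, 69, 12, 13, 14].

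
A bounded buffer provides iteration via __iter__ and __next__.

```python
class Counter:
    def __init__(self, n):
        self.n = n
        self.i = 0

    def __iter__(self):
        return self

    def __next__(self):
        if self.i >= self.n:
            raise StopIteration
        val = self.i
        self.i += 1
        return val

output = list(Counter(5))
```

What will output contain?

Step 1: Counter(5) creates an iterator counting 0 to 4.
Step 2: list() consumes all values: [0, 1, 2, 3, 4].
Therefore output = [0, 1, 2, 3, 4].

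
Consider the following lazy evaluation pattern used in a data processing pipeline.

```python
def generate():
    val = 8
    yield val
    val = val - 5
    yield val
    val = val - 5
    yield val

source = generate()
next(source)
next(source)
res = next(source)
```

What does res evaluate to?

Step 1: Trace through generator execution:
  Yield 1: val starts at 8, yield 8
  Yield 2: val = 8 - 5 = 3, yield 3
  Yield 3: val = 3 - 5 = -2, yield -2
Step 2: First next() gets 8, second next() gets the second value, third next() yields -2.
Therefore res = -2.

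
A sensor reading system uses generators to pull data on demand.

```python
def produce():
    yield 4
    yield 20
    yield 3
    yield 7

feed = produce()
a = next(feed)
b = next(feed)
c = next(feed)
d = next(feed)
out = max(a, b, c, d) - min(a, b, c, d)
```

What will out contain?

Step 1: Create generator and consume all values:
  a = next(feed) = 4
  b = next(feed) = 20
  c = next(feed) = 3
  d = next(feed) = 7
Step 2: max = 20, min = 3, out = 20 - 3 = 17.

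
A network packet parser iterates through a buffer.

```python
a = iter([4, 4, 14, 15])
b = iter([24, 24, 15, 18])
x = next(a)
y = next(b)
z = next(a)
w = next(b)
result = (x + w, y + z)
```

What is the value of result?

Step 1: a iterates [4, 4, 14, 15], b iterates [24, 24, 15, 18].
Step 2: x = next(a) = 4, y = next(b) = 24.
Step 3: z = next(a) = 4, w = next(b) = 24.
Step 4: result = (4 + 24, 24 + 4) = (28, 28).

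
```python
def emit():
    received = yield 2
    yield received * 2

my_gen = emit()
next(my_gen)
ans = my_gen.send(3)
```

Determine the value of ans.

Step 1: next(my_gen) advances to first yield, producing 2.
Step 2: send(3) resumes, received = 3.
Step 3: yield received * 2 = 3 * 2 = 6.
Therefore ans = 6.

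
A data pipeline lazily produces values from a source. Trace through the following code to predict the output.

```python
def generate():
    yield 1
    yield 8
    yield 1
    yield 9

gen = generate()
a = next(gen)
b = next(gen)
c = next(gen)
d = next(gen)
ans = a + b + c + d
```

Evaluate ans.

Step 1: Create generator and consume all values:
  a = next(gen) = 1
  b = next(gen) = 8
  c = next(gen) = 1
  d = next(gen) = 9
Step 2: ans = 1 + 8 + 1 + 9 = 19.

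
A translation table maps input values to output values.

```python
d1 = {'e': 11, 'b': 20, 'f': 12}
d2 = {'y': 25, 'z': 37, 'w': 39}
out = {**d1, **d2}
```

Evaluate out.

Step 1: Merge d1 and d2 (d2 values override on key conflicts).
Step 2: d1 has keys ['e', 'b', 'f'], d2 has keys ['y', 'z', 'w'].
Therefore out = {'e': 11, 'b': 20, 'f': 12, 'y': 25, 'z': 37, 'w': 39}.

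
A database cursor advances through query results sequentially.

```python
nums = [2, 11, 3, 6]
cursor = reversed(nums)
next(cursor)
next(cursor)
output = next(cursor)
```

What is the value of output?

Step 1: reversed([2, 11, 3, 6]) gives iterator: [6, 3, 11, 2].
Step 2: First next() = 6, second next() = 3.
Step 3: Third next() = 11.
Therefore output = 11.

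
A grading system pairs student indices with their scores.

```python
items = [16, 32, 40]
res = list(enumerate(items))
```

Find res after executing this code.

Step 1: enumerate pairs each element with its index:
  (0, 16)
  (1, 32)
  (2, 40)
Therefore res = [(0, 16), (1, 32), (2, 40)].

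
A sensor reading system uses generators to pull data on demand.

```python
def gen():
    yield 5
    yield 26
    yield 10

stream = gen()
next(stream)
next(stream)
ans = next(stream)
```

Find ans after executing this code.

Step 1: gen() creates a generator.
Step 2: next(stream) yields 5 (consumed and discarded).
Step 3: next(stream) yields 26 (consumed and discarded).
Step 4: next(stream) yields 10, assigned to ans.
Therefore ans = 10.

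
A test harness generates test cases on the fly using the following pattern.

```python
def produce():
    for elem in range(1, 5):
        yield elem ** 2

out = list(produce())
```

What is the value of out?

Step 1: For each elem in range(1, 5), yield elem**2:
  elem=1: yield 1**2 = 1
  elem=2: yield 2**2 = 4
  elem=3: yield 3**2 = 9
  elem=4: yield 4**2 = 16
Therefore out = [1, 4, 9, 16].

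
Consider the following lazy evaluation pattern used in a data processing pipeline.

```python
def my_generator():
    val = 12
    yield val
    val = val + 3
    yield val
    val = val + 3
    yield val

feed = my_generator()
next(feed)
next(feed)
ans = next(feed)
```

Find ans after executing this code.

Step 1: Trace through generator execution:
  Yield 1: val starts at 12, yield 12
  Yield 2: val = 12 + 3 = 15, yield 15
  Yield 3: val = 15 + 3 = 18, yield 18
Step 2: First next() gets 12, second next() gets the second value, third next() yields 18.
Therefore ans = 18.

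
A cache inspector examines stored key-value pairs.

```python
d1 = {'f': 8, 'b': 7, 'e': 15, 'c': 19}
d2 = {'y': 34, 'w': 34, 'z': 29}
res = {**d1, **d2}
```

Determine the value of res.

Step 1: Merge d1 and d2 (d2 values override on key conflicts).
Step 2: d1 has keys ['f', 'b', 'e', 'c'], d2 has keys ['y', 'w', 'z'].
Therefore res = {'f': 8, 'b': 7, 'e': 15, 'c': 19, 'y': 34, 'w': 34, 'z': 29}.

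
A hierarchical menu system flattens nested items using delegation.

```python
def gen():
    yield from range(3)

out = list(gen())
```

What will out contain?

Step 1: yield from delegates to the iterable, yielding each element.
Step 2: Collected values: [0, 1, 2].
Therefore out = [0, 1, 2].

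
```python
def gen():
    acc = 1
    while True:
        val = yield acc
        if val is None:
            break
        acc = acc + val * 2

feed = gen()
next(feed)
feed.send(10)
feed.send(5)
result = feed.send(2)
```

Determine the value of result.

Step 1: next() -> yield acc=1.
Step 2: send(10) -> val=10, acc = 1 + 10*2 = 21, yield 21.
Step 3: send(5) -> val=5, acc = 21 + 5*2 = 31, yield 31.
Step 4: send(2) -> val=2, acc = 31 + 2*2 = 35, yield 35.
Therefore result = 35.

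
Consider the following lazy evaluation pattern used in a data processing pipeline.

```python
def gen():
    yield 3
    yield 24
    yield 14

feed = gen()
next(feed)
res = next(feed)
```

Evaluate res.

Step 1: gen() creates a generator.
Step 2: next(feed) yields 3 (consumed and discarded).
Step 3: next(feed) yields 24, assigned to res.
Therefore res = 24.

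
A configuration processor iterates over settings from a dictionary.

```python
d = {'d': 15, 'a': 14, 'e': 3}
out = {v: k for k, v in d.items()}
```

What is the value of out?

Step 1: Invert dict (swap keys and values):
  'd': 15 -> 15: 'd'
  'a': 14 -> 14: 'a'
  'e': 3 -> 3: 'e'
Therefore out = {15: 'd', 14: 'a', 3: 'e'}.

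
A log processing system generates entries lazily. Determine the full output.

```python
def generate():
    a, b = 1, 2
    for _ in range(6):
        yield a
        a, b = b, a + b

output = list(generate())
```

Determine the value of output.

Step 1: Fibonacci-like sequence starting with a=1, b=2:
  Iteration 1: yield a=1, then a,b = 2,3
  Iteration 2: yield a=2, then a,b = 3,5
  Iteration 3: yield a=3, then a,b = 5,8
  Iteration 4: yield a=5, then a,b = 8,13
  Iteration 5: yield a=8, then a,b = 13,21
  Iteration 6: yield a=13, then a,b = 21,34
Therefore output = [1, 2, 3, 5, 8, 13].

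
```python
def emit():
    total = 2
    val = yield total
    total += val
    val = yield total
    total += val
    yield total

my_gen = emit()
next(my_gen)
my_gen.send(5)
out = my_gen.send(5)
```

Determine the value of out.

Step 1: next() -> yield total=2.
Step 2: send(5) -> val=5, total = 2+5 = 7, yield 7.
Step 3: send(5) -> val=5, total = 7+5 = 12, yield 12.
Therefore out = 12.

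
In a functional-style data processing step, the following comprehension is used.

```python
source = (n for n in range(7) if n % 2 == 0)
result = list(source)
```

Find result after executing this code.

Step 1: Filter range(7) keeping only even values:
  n=0: even, included
  n=1: odd, excluded
  n=2: even, included
  n=3: odd, excluded
  n=4: even, included
  n=5: odd, excluded
  n=6: even, included
Therefore result = [0, 2, 4, 6].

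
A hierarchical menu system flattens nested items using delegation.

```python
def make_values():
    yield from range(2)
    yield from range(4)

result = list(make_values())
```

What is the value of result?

Step 1: Trace yields in order:
  yield 0
  yield 1
  yield 0
  yield 1
  yield 2
  yield 3
Therefore result = [0, 1, 0, 1, 2, 3].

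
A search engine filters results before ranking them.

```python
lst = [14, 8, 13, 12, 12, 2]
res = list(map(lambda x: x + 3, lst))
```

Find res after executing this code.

Step 1: Apply lambda x: x + 3 to each element:
  14 -> 17
  8 -> 11
  13 -> 16
  12 -> 15
  12 -> 15
  2 -> 5
Therefore res = [17, 11, 16, 15, 15, 5].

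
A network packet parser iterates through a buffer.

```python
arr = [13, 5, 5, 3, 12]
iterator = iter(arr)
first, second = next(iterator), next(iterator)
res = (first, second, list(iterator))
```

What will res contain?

Step 1: Create iterator over [13, 5, 5, 3, 12].
Step 2: first = 13, second = 5.
Step 3: Remaining elements: [5, 3, 12].
Therefore res = (13, 5, [5, 3, 12]).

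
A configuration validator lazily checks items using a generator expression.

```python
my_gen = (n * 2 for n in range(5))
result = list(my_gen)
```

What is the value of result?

Step 1: For each n in range(5), compute n*2:
  n=0: 0*2 = 0
  n=1: 1*2 = 2
  n=2: 2*2 = 4
  n=3: 3*2 = 6
  n=4: 4*2 = 8
Therefore result = [0, 2, 4, 6, 8].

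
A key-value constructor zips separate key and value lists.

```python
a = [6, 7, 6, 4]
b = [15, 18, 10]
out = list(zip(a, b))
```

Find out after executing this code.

Step 1: zip stops at shortest (len(a)=4, len(b)=3):
  Index 0: (6, 15)
  Index 1: (7, 18)
  Index 2: (6, 10)
Step 2: Last element of a (4) has no pair, dropped.
Therefore out = [(6, 15), (7, 18), (6, 10)].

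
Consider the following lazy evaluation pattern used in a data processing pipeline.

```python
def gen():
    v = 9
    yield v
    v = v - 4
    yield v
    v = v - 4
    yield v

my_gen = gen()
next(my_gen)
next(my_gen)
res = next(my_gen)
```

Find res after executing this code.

Step 1: Trace through generator execution:
  Yield 1: v starts at 9, yield 9
  Yield 2: v = 9 - 4 = 5, yield 5
  Yield 3: v = 5 - 4 = 1, yield 1
Step 2: First next() gets 9, second next() gets the second value, third next() yields 1.
Therefore res = 1.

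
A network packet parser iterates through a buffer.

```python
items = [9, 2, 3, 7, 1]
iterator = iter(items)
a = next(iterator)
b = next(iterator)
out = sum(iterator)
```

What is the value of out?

Step 1: Create iterator over [9, 2, 3, 7, 1].
Step 2: a = next() = 9, b = next() = 2.
Step 3: sum() of remaining [3, 7, 1] = 11.
Therefore out = 11.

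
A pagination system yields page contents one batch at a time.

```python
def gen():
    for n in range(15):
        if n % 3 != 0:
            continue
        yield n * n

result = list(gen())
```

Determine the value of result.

Step 1: Only yield n**2 when n is divisible by 3:
  n=0: 0 % 3 == 0, yield 0**2 = 0
  n=3: 3 % 3 == 0, yield 3**2 = 9
  n=6: 6 % 3 == 0, yield 6**2 = 36
  n=9: 9 % 3 == 0, yield 9**2 = 81
  n=12: 12 % 3 == 0, yield 12**2 = 144
Therefore result = [0, 9, 36, 81, 144].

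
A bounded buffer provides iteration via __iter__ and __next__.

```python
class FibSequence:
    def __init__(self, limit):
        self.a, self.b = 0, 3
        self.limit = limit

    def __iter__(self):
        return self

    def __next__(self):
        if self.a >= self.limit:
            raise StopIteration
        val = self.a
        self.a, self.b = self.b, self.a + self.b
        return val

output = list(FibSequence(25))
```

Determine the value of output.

Step 1: Fibonacci-like sequence (a=0, b=3) until >= 25:
  Yield 0, then a,b = 3,3
  Yield 3, then a,b = 3,6
  Yield 3, then a,b = 6,9
  Yield 6, then a,b = 9,15
  Yield 9, then a,b = 15,24
  Yield 15, then a,b = 24,39
  Yield 24, then a,b = 39,63
Step 2: 39 >= 25, stop.
Therefore output = [0, 3, 3, 6, 9, 15, 24].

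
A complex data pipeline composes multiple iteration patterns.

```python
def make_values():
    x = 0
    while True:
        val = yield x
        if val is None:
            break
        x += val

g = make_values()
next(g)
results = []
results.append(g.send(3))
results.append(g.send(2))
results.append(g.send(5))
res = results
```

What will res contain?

Step 1: next(g) -> yield 0.
Step 2: send(3) -> x = 3, yield 3.
Step 3: send(2) -> x = 5, yield 5.
Step 4: send(5) -> x = 10, yield 10.
Therefore res = [3, 5, 10].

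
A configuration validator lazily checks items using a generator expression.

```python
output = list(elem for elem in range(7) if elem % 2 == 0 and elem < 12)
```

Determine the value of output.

Step 1: Filter range(7) where elem % 2 == 0 and elem < 12:
  elem=0: both conditions met, included
  elem=1: excluded (1 % 2 != 0)
  elem=2: both conditions met, included
  elem=3: excluded (3 % 2 != 0)
  elem=4: both conditions met, included
  elem=5: excluded (5 % 2 != 0)
  elem=6: both conditions met, included
Therefore output = [0, 2, 4, 6].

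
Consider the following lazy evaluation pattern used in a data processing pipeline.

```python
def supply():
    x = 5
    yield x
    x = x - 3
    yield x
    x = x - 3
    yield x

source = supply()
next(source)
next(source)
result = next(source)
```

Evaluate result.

Step 1: Trace through generator execution:
  Yield 1: x starts at 5, yield 5
  Yield 2: x = 5 - 3 = 2, yield 2
  Yield 3: x = 2 - 3 = -1, yield -1
Step 2: First next() gets 5, second next() gets the second value, third next() yields -1.
Therefore result = -1.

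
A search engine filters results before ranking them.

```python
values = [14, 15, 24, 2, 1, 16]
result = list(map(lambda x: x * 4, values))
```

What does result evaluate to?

Step 1: Apply lambda x: x * 4 to each element:
  14 -> 56
  15 -> 60
  24 -> 96
  2 -> 8
  1 -> 4
  16 -> 64
Therefore result = [56, 60, 96, 8, 4, 64].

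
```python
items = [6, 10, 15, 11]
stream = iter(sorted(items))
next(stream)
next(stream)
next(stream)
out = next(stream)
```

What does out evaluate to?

Step 1: sorted([6, 10, 15, 11]) = [6, 10, 11, 15].
Step 2: Create iterator and skip 3 elements.
Step 3: next() returns 15.
Therefore out = 15.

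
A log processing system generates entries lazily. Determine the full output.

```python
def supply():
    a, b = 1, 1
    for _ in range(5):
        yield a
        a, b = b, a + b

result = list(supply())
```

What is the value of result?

Step 1: Fibonacci-like sequence starting with a=1, b=1:
  Iteration 1: yield a=1, then a,b = 1,2
  Iteration 2: yield a=1, then a,b = 2,3
  Iteration 3: yield a=2, then a,b = 3,5
  Iteration 4: yield a=3, then a,b = 5,8
  Iteration 5: yield a=5, then a,b = 8,13
Therefore result = [1, 1, 2, 3, 5].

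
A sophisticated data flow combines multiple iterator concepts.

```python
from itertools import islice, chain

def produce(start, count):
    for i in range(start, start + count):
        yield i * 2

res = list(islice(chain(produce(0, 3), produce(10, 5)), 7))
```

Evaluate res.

Step 1: produce(0, 3) yields [0, 2, 4].
Step 2: produce(10, 5) yields [20, 22, 24, 26, 28].
Step 3: chain concatenates: [0, 2, 4, 20, 22, 24, 26, 28].
Step 4: islice takes first 7: [0, 2, 4, 20, 22, 24, 26].
Therefore res = [0, 2, 4, 20, 22, 24, 26].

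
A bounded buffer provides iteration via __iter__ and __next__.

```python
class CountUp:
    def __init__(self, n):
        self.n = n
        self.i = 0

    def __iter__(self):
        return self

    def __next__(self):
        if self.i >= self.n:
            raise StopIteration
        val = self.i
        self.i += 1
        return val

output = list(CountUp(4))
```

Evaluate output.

Step 1: CountUp(4) creates an iterator counting 0 to 3.
Step 2: list() consumes all values: [0, 1, 2, 3].
Therefore output = [0, 1, 2, 3].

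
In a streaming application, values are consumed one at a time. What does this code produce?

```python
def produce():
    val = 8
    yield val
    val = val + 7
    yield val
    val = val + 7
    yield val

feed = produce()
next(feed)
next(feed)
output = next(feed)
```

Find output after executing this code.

Step 1: Trace through generator execution:
  Yield 1: val starts at 8, yield 8
  Yield 2: val = 8 + 7 = 15, yield 15
  Yield 3: val = 15 + 7 = 22, yield 22
Step 2: First next() gets 8, second next() gets the second value, third next() yields 22.
Therefore output = 22.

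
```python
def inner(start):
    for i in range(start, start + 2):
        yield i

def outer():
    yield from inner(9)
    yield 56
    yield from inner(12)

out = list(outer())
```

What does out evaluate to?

Step 1: outer() delegates to inner(9):
  yield 9
  yield 10
Step 2: yield 56
Step 3: Delegates to inner(12):
  yield 12
  yield 13
Therefore out = [9, 10, 56, 12, 13].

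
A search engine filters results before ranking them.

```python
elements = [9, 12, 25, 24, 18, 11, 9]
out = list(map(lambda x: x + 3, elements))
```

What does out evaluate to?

Step 1: Apply lambda x: x + 3 to each element:
  9 -> 12
  12 -> 15
  25 -> 28
  24 -> 27
  18 -> 21
  11 -> 14
  9 -> 12
Therefore out = [12, 15, 28, 27, 21, 14, 12].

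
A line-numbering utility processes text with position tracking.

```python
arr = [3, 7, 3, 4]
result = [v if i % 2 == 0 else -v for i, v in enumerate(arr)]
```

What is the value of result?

Step 1: For each (i, v), keep v if i is even, negate if odd:
  i=0 (even): keep 3
  i=1 (odd): negate to -7
  i=2 (even): keep 3
  i=3 (odd): negate to -4
Therefore result = [3, -7, 3, -4].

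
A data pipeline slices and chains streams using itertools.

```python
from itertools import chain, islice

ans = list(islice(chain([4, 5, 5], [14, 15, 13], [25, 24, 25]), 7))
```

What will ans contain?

Step 1: chain([4, 5, 5], [14, 15, 13], [25, 24, 25]) = [4, 5, 5, 14, 15, 13, 25, 24, 25].
Step 2: islice takes first 7 elements: [4, 5, 5, 14, 15, 13, 25].
Therefore ans = [4, 5, 5, 14, 15, 13, 25].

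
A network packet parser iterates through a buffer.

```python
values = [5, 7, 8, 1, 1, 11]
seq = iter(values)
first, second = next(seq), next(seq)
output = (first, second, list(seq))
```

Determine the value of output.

Step 1: Create iterator over [5, 7, 8, 1, 1, 11].
Step 2: first = 5, second = 7.
Step 3: Remaining elements: [8, 1, 1, 11].
Therefore output = (5, 7, [8, 1, 1, 11]).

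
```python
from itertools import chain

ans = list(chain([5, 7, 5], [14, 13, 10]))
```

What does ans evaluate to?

Step 1: chain() concatenates iterables: [5, 7, 5] + [14, 13, 10].
Therefore ans = [5, 7, 5, 14, 13, 10].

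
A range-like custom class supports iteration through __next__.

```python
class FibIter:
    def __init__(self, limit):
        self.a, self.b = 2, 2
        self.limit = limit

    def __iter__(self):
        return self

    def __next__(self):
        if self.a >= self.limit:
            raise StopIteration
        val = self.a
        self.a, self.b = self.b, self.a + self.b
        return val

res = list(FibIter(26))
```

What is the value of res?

Step 1: Fibonacci-like sequence (a=2, b=2) until >= 26:
  Yield 2, then a,b = 2,4
  Yield 2, then a,b = 4,6
  Yield 4, then a,b = 6,10
  Yield 6, then a,b = 10,16
  Yield 10, then a,b = 16,26
  Yield 16, then a,b = 26,42
Step 2: 26 >= 26, stop.
Therefore res = [2, 2, 4, 6, 10, 16].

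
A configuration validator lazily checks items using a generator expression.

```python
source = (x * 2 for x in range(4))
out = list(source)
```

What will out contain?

Step 1: For each x in range(4), compute x*2:
  x=0: 0*2 = 0
  x=1: 1*2 = 2
  x=2: 2*2 = 4
  x=3: 3*2 = 6
Therefore out = [0, 2, 4, 6].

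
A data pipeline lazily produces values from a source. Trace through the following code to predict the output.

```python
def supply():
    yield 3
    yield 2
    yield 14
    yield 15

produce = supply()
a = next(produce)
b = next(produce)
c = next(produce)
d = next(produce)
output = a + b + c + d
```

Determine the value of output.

Step 1: Create generator and consume all values:
  a = next(produce) = 3
  b = next(produce) = 2
  c = next(produce) = 14
  d = next(produce) = 15
Step 2: output = 3 + 2 + 14 + 15 = 34.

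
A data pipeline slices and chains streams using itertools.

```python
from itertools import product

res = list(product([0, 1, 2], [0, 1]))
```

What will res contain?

Step 1: product([0, 1, 2], [0, 1]) gives all pairs:
  (0, 0)
  (0, 1)
  (1, 0)
  (1, 1)
  (2, 0)
  (2, 1)
Therefore res = [(0, 0), (0, 1), (1, 0), (1, 1), (2, 0), (2, 1)].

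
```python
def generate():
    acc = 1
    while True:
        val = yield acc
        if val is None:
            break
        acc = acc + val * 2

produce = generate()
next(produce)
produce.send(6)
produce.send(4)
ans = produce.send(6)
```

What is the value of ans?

Step 1: next() -> yield acc=1.
Step 2: send(6) -> val=6, acc = 1 + 6*2 = 13, yield 13.
Step 3: send(4) -> val=4, acc = 13 + 4*2 = 21, yield 21.
Step 4: send(6) -> val=6, acc = 21 + 6*2 = 33, yield 33.
Therefore ans = 33.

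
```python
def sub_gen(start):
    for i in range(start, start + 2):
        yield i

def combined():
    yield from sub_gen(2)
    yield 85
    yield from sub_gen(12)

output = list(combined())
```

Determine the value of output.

Step 1: combined() delegates to sub_gen(2):
  yield 2
  yield 3
Step 2: yield 85
Step 3: Delegates to sub_gen(12):
  yield 12
  yield 13
Therefore output = [2, 3, 85, 12, 13].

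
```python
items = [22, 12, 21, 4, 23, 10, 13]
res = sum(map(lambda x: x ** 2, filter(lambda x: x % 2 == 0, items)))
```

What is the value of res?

Step 1: Filter even numbers from [22, 12, 21, 4, 23, 10, 13]: [22, 12, 4, 10]
Step 2: Square each: [484, 144, 16, 100]
Step 3: Sum = 744.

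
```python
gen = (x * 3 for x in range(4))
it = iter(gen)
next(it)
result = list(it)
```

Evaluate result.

Step 1: Generator produces [0, 3, 6, 9].
Step 2: next(it) consumes first element (0).
Step 3: list(it) collects remaining: [3, 6, 9].
Therefore result = [3, 6, 9].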